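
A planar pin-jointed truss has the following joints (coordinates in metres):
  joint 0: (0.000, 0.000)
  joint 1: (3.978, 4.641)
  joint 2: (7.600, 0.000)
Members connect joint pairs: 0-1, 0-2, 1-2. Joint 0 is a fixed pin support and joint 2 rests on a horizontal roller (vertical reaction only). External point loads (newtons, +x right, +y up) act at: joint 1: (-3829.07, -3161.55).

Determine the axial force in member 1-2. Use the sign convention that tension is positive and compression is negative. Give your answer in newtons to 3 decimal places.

N=3 nodes, M=3 members, R=3 reactions → 2N=6, M+R=6
member 0 (0-1): L=6.1126, (cx,cy)=(0.6508,0.7593)
member 1 (0-2): L=7.6000, (cx,cy)=(1.0000,0.0000)
member 2 (1-2): L=5.8871, (cx,cy)=(0.6152,-0.7883)
solve A·x = −loads:
  F[0-1] = -5064.1377 N (compression)
  F[0-2] = -533.3729 N (compression)
  F[1-2] = +866.9274 N (tension)
  Rx@0 = +3829.0700 N
  Ry@0 = +3844.9800 N
  Ry@2 = -683.4300 N

866.927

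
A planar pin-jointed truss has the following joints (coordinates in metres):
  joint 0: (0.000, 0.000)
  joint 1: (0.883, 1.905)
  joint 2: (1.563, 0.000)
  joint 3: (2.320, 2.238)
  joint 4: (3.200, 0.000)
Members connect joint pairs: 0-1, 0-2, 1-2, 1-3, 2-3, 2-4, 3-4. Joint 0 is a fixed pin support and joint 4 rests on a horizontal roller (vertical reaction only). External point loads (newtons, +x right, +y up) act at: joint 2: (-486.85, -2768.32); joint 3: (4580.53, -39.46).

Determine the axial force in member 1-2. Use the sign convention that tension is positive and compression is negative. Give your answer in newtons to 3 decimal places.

-1555.035

N=5 nodes, M=7 members, R=3 reactions → 2N=10, M+R=10
member 0 (0-1): L=2.0997, (cx,cy)=(0.4205,0.9073)
member 1 (0-2): L=1.5630, (cx,cy)=(1.0000,0.0000)
member 2 (1-2): L=2.0227, (cx,cy)=(0.3362,-0.9418)
member 3 (1-3): L=1.4751, (cx,cy)=(0.9742,0.2258)
member 4 (2-3): L=2.3626, (cx,cy)=(0.3204,0.9473)
member 5 (2-4): L=1.6370, (cx,cy)=(1.0000,0.0000)
member 6 (3-4): L=2.4048, (cx,cy)=(0.3659,-0.9306)
solve A·x = −loads:
  F[0-1] = +1958.0476 N (tension)
  F[0-2] = +3270.2475 N (tension)
  F[1-2] = -1555.0348 N (compression)
  F[1-3] = +1381.8768 N (tension)
  F[2-3] = +4468.4367 N (tension)
  F[2-4] = +1802.5719 N (tension)
  F[3-4] = -4925.9292 N (compression)
  Rx@0 = -4093.6800 N
  Ry@0 = -1776.4880 N
  Ry@4 = +4584.2680 N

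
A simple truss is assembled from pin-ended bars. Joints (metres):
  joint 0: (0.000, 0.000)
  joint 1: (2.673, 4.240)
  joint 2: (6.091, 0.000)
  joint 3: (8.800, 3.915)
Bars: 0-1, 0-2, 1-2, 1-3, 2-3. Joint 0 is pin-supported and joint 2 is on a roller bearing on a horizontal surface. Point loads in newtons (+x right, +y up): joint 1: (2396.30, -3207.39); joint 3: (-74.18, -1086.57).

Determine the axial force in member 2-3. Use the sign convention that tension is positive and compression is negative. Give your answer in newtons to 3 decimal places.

N=4 nodes, M=5 members, R=3 reactions → 2N=8, M+R=8
member 0 (0-1): L=5.0122, (cx,cy)=(0.5333,0.8459)
member 1 (0-2): L=6.0910, (cx,cy)=(1.0000,0.0000)
member 2 (1-2): L=5.4461, (cx,cy)=(0.6276,-0.7785)
member 3 (1-3): L=6.1356, (cx,cy)=(0.9986,-0.0530)
member 4 (2-3): L=4.7609, (cx,cy)=(0.5690,0.8223)
solve A·x = −loads:
  F[0-1] = +359.1530 N (tension)
  F[0-2] = +2130.5856 N (tension)
  F[1-2] = -4554.5595 N (compression)
  F[1-3] = +654.6027 N (tension)
  F[2-3] = -1279.1681 N (compression)
  Rx@0 = -2322.1200 N
  Ry@0 = -303.8182 N
  Ry@2 = +4597.7782 N

-1279.168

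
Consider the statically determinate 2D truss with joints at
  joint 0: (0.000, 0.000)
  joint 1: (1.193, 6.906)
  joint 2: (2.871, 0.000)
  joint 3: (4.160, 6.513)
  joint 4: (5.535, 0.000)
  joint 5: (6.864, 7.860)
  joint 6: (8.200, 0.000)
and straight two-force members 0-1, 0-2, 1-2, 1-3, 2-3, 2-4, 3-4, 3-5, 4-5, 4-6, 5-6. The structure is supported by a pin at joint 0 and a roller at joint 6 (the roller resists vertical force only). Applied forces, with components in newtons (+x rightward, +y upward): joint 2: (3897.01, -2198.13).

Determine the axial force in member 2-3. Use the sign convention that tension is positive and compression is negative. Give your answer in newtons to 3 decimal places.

N=7 nodes, M=11 members, R=3 reactions → 2N=14, M+R=14
member 0 (0-1): L=7.0083, (cx,cy)=(0.1702,0.9854)
member 1 (0-2): L=2.8710, (cx,cy)=(1.0000,0.0000)
member 2 (1-2): L=7.1069, (cx,cy)=(0.2361,-0.9717)
member 3 (1-3): L=2.9929, (cx,cy)=(0.9913,-0.1313)
member 4 (2-3): L=6.6393, (cx,cy)=(0.1941,0.9810)
member 5 (2-4): L=2.6640, (cx,cy)=(1.0000,0.0000)
member 6 (3-4): L=6.6566, (cx,cy)=(0.2066,-0.9784)
member 7 (3-5): L=3.0209, (cx,cy)=(0.8951,0.4459)
member 8 (4-5): L=7.9716, (cx,cy)=(0.1667,0.9860)
member 9 (4-6): L=2.6650, (cx,cy)=(1.0000,0.0000)
member 10 (5-6): L=7.9727, (cx,cy)=(0.1676,-0.9859)
solve A·x = −loads:
  F[0-1] = -1449.6746 N (compression)
  F[0-2] = +4143.7838 N (tension)
  F[1-2] = +1553.7231 N (tension)
  F[1-3] = -618.9789 N (compression)
  F[2-3] = +701.6866 N (tension)
  F[2-4] = +477.3897 N (tension)
  F[3-4] = -931.6517 N (compression)
  F[3-5] = -318.3426 N (compression)
  F[4-5] = +924.4977 N (tension)
  F[4-6] = +130.8147 N (tension)
  F[5-6] = -780.6520 N (compression)
  Rx@0 = -3897.0100 N
  Ry@0 = +1428.5164 N
  Ry@6 = +769.6136 N

701.687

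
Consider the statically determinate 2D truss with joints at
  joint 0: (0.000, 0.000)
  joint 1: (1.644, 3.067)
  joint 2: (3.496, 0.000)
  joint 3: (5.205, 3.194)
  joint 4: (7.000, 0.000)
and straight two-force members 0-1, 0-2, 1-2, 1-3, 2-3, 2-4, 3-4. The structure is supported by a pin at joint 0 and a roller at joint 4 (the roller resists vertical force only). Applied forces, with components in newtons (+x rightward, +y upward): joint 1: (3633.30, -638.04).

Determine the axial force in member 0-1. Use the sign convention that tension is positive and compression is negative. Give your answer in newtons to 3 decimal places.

N=5 nodes, M=7 members, R=3 reactions → 2N=10, M+R=10
member 0 (0-1): L=3.4798, (cx,cy)=(0.4724,0.8814)
member 1 (0-2): L=3.4960, (cx,cy)=(1.0000,0.0000)
member 2 (1-2): L=3.5828, (cx,cy)=(0.5169,-0.8560)
member 3 (1-3): L=3.5633, (cx,cy)=(0.9994,0.0356)
member 4 (2-3): L=3.6225, (cx,cy)=(0.4718,0.8817)
member 5 (2-4): L=3.5040, (cx,cy)=(1.0000,0.0000)
member 6 (3-4): L=3.6638, (cx,cy)=(0.4899,-0.8718)
solve A·x = −loads:
  F[0-1] = +1252.2771 N (tension)
  F[0-2] = +3041.6783 N (tension)
  F[1-2] = -2115.8275 N (compression)
  F[1-3] = -1949.2129 N (compression)
  F[2-3] = +2054.2007 N (tension)
  F[2-4] = +978.8497 N (tension)
  F[3-4] = -1997.9613 N (compression)
  Rx@0 = -3633.3000 N
  Ry@0 = -1103.7127 N
  Ry@4 = +1741.7527 N

1252.277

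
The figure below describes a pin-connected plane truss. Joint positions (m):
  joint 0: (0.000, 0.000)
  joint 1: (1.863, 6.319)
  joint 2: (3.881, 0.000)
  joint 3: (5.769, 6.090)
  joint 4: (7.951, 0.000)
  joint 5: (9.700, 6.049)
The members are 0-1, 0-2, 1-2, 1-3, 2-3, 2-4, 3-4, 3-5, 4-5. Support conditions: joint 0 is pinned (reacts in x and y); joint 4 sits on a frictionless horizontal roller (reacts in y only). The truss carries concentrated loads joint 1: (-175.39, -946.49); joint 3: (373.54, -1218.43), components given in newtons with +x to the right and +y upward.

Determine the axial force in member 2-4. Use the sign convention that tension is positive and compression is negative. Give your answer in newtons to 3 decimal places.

448.778

N=6 nodes, M=9 members, R=3 reactions → 2N=12, M+R=12
member 0 (0-1): L=6.5879, (cx,cy)=(0.2828,0.9592)
member 1 (0-2): L=3.8810, (cx,cy)=(1.0000,0.0000)
member 2 (1-2): L=6.6334, (cx,cy)=(0.3042,-0.9526)
member 3 (1-3): L=3.9127, (cx,cy)=(0.9983,-0.0585)
member 4 (2-3): L=6.3759, (cx,cy)=(0.2961,0.9552)
member 5 (2-4): L=4.0700, (cx,cy)=(1.0000,0.0000)
member 6 (3-4): L=6.4691, (cx,cy)=(0.3373,-0.9414)
member 7 (3-5): L=3.9312, (cx,cy)=(0.9999,-0.0104)
member 8 (4-5): L=6.2968, (cx,cy)=(0.2778,0.9607)
solve A·x = −loads:
  F[0-1] = -951.1992 N (compression)
  F[0-2] = +467.1404 N (tension)
  F[1-2] = -30.6275 N (compression)
  F[1-3] = -84.4277 N (compression)
  F[2-3] = +30.5458 N (tension)
  F[2-4] = +448.7780 N (tension)
  F[3-4] = -1330.5173 N (compression)
  F[3-5] = +0.0000 N (tension)
  F[4-5] = -0.0000 N (compression)
  Rx@0 = -198.1500 N
  Ry@0 = +912.3728 N
  Ry@4 = +1252.5472 N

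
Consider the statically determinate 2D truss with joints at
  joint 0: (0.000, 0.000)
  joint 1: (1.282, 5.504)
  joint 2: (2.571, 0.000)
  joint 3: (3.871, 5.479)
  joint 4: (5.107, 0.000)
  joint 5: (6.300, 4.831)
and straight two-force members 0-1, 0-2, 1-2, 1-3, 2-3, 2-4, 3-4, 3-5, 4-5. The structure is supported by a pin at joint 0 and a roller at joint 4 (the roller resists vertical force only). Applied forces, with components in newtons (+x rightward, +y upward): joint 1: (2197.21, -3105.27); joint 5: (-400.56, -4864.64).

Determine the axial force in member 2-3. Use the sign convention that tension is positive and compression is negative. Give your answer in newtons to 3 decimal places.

4002.504

N=6 nodes, M=9 members, R=3 reactions → 2N=12, M+R=12
member 0 (0-1): L=5.6513, (cx,cy)=(0.2268,0.9739)
member 1 (0-2): L=2.5710, (cx,cy)=(1.0000,0.0000)
member 2 (1-2): L=5.6529, (cx,cy)=(0.2280,-0.9737)
member 3 (1-3): L=2.5891, (cx,cy)=(1.0000,-0.0097)
member 4 (2-3): L=5.6311, (cx,cy)=(0.2309,0.9730)
member 5 (2-4): L=2.5360, (cx,cy)=(1.0000,0.0000)
member 6 (3-4): L=5.6167, (cx,cy)=(0.2201,-0.9755)
member 7 (3-5): L=2.5140, (cx,cy)=(0.9662,-0.2578)
member 8 (4-5): L=4.9761, (cx,cy)=(0.2397,0.9708)
solve A·x = −loads:
  F[0-1] = +821.1321 N (tension)
  F[0-2] = +1610.3768 N (tension)
  F[1-2] = -3999.7551 N (compression)
  F[1-3] = -1098.9494 N (compression)
  F[2-3] = +4002.5038 N (tension)
  F[2-4] = -225.6807 N (compression)
  F[3-4] = -4208.5787 N (compression)
  F[3-5] = +777.5288 N (tension)
  F[4-5] = -4804.3369 N (compression)
  Rx@0 = -1796.6500 N
  Ry@0 = -799.7251 N
  Ry@4 = +8769.6351 N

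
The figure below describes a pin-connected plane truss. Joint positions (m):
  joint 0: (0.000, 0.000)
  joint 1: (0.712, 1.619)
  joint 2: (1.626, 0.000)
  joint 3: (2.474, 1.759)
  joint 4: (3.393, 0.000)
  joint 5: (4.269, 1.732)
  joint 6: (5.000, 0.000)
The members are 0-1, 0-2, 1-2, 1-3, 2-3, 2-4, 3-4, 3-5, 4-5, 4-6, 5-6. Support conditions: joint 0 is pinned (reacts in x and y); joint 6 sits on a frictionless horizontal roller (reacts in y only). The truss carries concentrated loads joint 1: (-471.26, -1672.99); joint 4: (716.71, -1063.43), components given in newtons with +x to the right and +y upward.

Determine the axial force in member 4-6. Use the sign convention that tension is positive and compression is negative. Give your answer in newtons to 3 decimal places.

N=7 nodes, M=11 members, R=3 reactions → 2N=14, M+R=14
member 0 (0-1): L=1.7686, (cx,cy)=(0.4026,0.9154)
member 1 (0-2): L=1.6260, (cx,cy)=(1.0000,0.0000)
member 2 (1-2): L=1.8592, (cx,cy)=(0.4916,-0.8708)
member 3 (1-3): L=1.7676, (cx,cy)=(0.9969,0.0792)
member 4 (2-3): L=1.9527, (cx,cy)=(0.4343,0.9008)
member 5 (2-4): L=1.7670, (cx,cy)=(1.0000,0.0000)
member 6 (3-4): L=1.9846, (cx,cy)=(0.4631,-0.8863)
member 7 (3-5): L=1.7952, (cx,cy)=(0.9999,-0.0150)
member 8 (4-5): L=1.9409, (cx,cy)=(0.4513,0.8924)
member 9 (4-6): L=1.6070, (cx,cy)=(1.0000,0.0000)
member 10 (5-6): L=1.8799, (cx,cy)=(0.3888,-0.9213)
solve A·x = −loads:
  F[0-1] = -2107.4477 N (compression)
  F[0-2] = +1093.8411 N (tension)
  F[1-2] = +248.5855 N (tension)
  F[1-3] = -500.9130 N (compression)
  F[2-3] = -240.3139 N (compression)
  F[2-4] = +1320.4085 N (tension)
  F[3-4] = +301.6144 N (tension)
  F[3-5] = -743.4498 N (compression)
  F[4-5] = +892.1340 N (tension)
  F[4-6] = +340.7183 N (tension)
  F[5-6] = -876.2394 N (compression)
  Rx@0 = -245.4500 N
  Ry@0 = +1929.1366 N
  Ry@6 = +807.2834 N

340.718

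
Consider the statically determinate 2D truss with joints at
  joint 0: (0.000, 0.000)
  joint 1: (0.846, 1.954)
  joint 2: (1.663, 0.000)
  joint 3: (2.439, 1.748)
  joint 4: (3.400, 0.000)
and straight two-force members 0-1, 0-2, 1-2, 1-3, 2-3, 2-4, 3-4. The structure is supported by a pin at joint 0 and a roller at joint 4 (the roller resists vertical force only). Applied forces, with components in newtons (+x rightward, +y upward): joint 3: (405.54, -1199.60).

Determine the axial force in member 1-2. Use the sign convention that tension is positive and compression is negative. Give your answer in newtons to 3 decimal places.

N=5 nodes, M=7 members, R=3 reactions → 2N=10, M+R=10
member 0 (0-1): L=2.1293, (cx,cy)=(0.3973,0.9177)
member 1 (0-2): L=1.6630, (cx,cy)=(1.0000,0.0000)
member 2 (1-2): L=2.1179, (cx,cy)=(0.3858,-0.9226)
member 3 (1-3): L=1.6063, (cx,cy)=(0.9917,-0.1282)
member 4 (2-3): L=1.9125, (cx,cy)=(0.4058,0.9140)
member 5 (2-4): L=1.7370, (cx,cy)=(1.0000,0.0000)
member 6 (3-4): L=1.9947, (cx,cy)=(0.4818,-0.8763)
solve A·x = −loads:
  F[0-1] = -142.2805 N (compression)
  F[0-2] = +462.0705 N (tension)
  F[1-2] = +157.9875 N (tension)
  F[1-3] = -118.4532 N (compression)
  F[2-3] = -159.4771 N (compression)
  F[2-4] = +587.7229 N (tension)
  F[3-4] = -1219.9374 N (compression)
  Rx@0 = -405.5400 N
  Ry@0 = +130.5681 N
  Ry@4 = +1069.0319 N

157.988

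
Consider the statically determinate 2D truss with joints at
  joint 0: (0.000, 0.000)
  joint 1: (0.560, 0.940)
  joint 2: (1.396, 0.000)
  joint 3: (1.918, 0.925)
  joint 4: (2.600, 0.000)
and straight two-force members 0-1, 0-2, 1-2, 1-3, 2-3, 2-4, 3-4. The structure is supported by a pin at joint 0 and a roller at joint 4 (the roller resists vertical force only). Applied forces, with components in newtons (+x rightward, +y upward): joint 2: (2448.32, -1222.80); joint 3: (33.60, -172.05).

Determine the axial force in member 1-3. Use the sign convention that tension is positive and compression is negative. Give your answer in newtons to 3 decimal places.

-899.099

N=5 nodes, M=7 members, R=3 reactions → 2N=10, M+R=10
member 0 (0-1): L=1.0942, (cx,cy)=(0.5118,0.8591)
member 1 (0-2): L=1.3960, (cx,cy)=(1.0000,0.0000)
member 2 (1-2): L=1.2580, (cx,cy)=(0.6646,-0.7472)
member 3 (1-3): L=1.3581, (cx,cy)=(0.9999,-0.0110)
member 4 (2-3): L=1.0621, (cx,cy)=(0.4915,0.8709)
member 5 (2-4): L=1.2040, (cx,cy)=(1.0000,0.0000)
member 6 (3-4): L=1.1492, (cx,cy)=(0.5934,-0.8049)
solve A·x = −loads:
  F[0-1] = -697.7367 N (compression)
  F[0-2] = +2839.0252 N (tension)
  F[1-2] = +815.4839 N (tension)
  F[1-3] = -899.0990 N (compression)
  F[2-3] = +704.3814 N (tension)
  F[2-4] = +586.4635 N (tension)
  F[3-4] = -988.2498 N (compression)
  Rx@0 = -2481.9200 N
  Ry@0 = +599.4267 N
  Ry@4 = +795.4233 N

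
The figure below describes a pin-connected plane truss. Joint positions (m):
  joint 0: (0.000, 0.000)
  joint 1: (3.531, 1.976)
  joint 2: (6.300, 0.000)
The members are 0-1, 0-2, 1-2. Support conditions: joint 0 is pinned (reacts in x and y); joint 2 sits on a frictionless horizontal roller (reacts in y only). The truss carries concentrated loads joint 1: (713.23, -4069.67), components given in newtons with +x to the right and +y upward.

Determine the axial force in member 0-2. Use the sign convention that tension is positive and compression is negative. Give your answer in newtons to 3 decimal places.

3509.817

N=3 nodes, M=3 members, R=3 reactions → 2N=6, M+R=6
member 0 (0-1): L=4.0463, (cx,cy)=(0.8726,0.4883)
member 1 (0-2): L=6.3000, (cx,cy)=(1.0000,0.0000)
member 2 (1-2): L=3.4018, (cx,cy)=(0.8140,-0.5809)
solve A·x = −loads:
  F[0-1] = -3204.7093 N (compression)
  F[0-2] = +3509.8172 N (tension)
  F[1-2] = -4311.8592 N (compression)
  Rx@0 = -713.2300 N
  Ry@0 = +1565.0117 N
  Ry@2 = +2504.6583 N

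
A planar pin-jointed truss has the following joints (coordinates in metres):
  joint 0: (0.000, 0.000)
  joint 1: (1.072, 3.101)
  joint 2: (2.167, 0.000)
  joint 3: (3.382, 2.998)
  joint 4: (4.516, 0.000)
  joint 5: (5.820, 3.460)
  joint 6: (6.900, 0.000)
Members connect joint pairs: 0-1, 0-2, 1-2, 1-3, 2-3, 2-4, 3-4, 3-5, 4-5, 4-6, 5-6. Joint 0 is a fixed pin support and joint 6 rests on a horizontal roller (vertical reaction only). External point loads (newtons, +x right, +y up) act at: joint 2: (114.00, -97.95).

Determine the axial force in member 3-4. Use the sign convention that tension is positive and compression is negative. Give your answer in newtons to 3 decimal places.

N=7 nodes, M=11 members, R=3 reactions → 2N=14, M+R=14
member 0 (0-1): L=3.2811, (cx,cy)=(0.3267,0.9451)
member 1 (0-2): L=2.1670, (cx,cy)=(1.0000,0.0000)
member 2 (1-2): L=3.2887, (cx,cy)=(0.3330,-0.9429)
member 3 (1-3): L=2.3123, (cx,cy)=(0.9990,-0.0445)
member 4 (2-3): L=3.2348, (cx,cy)=(0.3756,0.9268)
member 5 (2-4): L=2.3490, (cx,cy)=(1.0000,0.0000)
member 6 (3-4): L=3.2053, (cx,cy)=(0.3538,-0.9353)
member 7 (3-5): L=2.4814, (cx,cy)=(0.9825,0.1862)
member 8 (4-5): L=3.6976, (cx,cy)=(0.3527,0.9357)
member 9 (4-6): L=2.3840, (cx,cy)=(1.0000,0.0000)
member 10 (5-6): L=3.6246, (cx,cy)=(0.2980,-0.9546)
solve A·x = −loads:
  F[0-1] = -71.0894 N (compression)
  F[0-2] = +137.2266 N (tension)
  F[1-2] = +73.5095 N (tension)
  F[1-3] = -47.7499 N (compression)
  F[2-3] = +30.8972 N (tension)
  F[2-4] = +36.0976 N (tension)
  F[3-4] = -37.5136 N (compression)
  F[3-5] = -23.2319 N (compression)
  F[4-5] = +37.4966 N (tension)
  F[4-6] = +9.6020 N (tension)
  F[5-6] = -32.2257 N (compression)
  Rx@0 = -114.0000 N
  Ry@0 = +67.1880 N
  Ry@6 = +30.7620 N

-37.514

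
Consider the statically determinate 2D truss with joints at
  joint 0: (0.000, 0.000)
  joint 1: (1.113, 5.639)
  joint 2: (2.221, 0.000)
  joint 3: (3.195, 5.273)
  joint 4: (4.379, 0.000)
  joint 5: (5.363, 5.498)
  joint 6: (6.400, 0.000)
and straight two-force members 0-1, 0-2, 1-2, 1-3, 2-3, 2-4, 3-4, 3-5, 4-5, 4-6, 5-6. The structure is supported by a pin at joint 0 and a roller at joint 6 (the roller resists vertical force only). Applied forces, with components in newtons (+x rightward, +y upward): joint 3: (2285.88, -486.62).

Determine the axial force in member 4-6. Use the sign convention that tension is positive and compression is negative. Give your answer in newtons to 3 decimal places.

N=7 nodes, M=11 members, R=3 reactions → 2N=14, M+R=14
member 0 (0-1): L=5.7478, (cx,cy)=(0.1936,0.9811)
member 1 (0-2): L=2.2210, (cx,cy)=(1.0000,0.0000)
member 2 (1-2): L=5.7468, (cx,cy)=(0.1928,-0.9812)
member 3 (1-3): L=2.1139, (cx,cy)=(0.9849,-0.1731)
member 4 (2-3): L=5.3622, (cx,cy)=(0.1816,0.9834)
member 5 (2-4): L=2.1580, (cx,cy)=(1.0000,0.0000)
member 6 (3-4): L=5.4043, (cx,cy)=(0.2191,-0.9757)
member 7 (3-5): L=2.1796, (cx,cy)=(0.9947,0.1032)
member 8 (4-5): L=5.5854, (cx,cy)=(0.1762,0.9844)
member 9 (4-6): L=2.0210, (cx,cy)=(1.0000,0.0000)
member 10 (5-6): L=5.5949, (cx,cy)=(0.1853,-0.9827)
solve A·x = −loads:
  F[0-1] = +1671.2937 N (tension)
  F[0-2] = +1962.2513 N (tension)
  F[1-2] = -1790.8503 N (compression)
  F[1-3] = +679.1655 N (tension)
  F[2-3] = +1786.9765 N (tension)
  F[2-4] = +1292.3818 N (tension)
  F[3-4] = -2263.9321 N (compression)
  F[3-5] = -800.6655 N (compression)
  F[4-5] = +2244.0307 N (tension)
  F[4-6] = +401.0464 N (tension)
  F[5-6] = -2163.7716 N (compression)
  Rx@0 = -2285.8800 N
  Ry@0 = -1639.6606 N
  Ry@6 = +2126.2806 N

401.046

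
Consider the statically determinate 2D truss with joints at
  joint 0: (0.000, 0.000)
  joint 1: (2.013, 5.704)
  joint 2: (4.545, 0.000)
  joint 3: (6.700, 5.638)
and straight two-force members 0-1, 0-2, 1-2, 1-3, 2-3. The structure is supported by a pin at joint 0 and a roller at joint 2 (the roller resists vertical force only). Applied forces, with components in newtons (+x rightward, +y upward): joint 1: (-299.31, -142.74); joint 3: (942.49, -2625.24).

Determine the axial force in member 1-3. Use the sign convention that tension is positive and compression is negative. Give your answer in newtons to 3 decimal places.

1935.704

N=4 nodes, M=5 members, R=3 reactions → 2N=8, M+R=8
member 0 (0-1): L=6.0488, (cx,cy)=(0.3328,0.9430)
member 1 (0-2): L=4.5450, (cx,cy)=(1.0000,0.0000)
member 2 (1-2): L=6.2407, (cx,cy)=(0.4057,-0.9140)
member 3 (1-3): L=4.6875, (cx,cy)=(0.9999,-0.0141)
member 4 (2-3): L=6.0358, (cx,cy)=(0.3570,0.9341)
solve A·x = −loads:
  F[0-1] = +2077.1369 N (tension)
  F[0-2] = -48.0791 N (compression)
  F[1-2] = -2329.0396 N (compression)
  F[1-3] = +1935.7039 N (tension)
  F[2-3] = -2781.2981 N (compression)
  Rx@0 = -643.1800 N
  Ry@0 = -1958.7390 N
  Ry@2 = +4726.7190 N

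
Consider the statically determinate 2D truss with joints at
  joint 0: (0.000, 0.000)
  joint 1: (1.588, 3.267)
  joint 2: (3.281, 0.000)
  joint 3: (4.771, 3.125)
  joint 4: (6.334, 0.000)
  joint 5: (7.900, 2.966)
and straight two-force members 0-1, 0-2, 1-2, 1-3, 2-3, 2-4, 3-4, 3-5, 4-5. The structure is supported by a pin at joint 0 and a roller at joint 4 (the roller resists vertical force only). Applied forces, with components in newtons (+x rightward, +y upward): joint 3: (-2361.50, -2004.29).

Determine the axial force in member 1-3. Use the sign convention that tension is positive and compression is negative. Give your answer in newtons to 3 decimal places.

-1707.932

N=6 nodes, M=9 members, R=3 reactions → 2N=12, M+R=12
member 0 (0-1): L=3.6325, (cx,cy)=(0.4372,0.8994)
member 1 (0-2): L=3.2810, (cx,cy)=(1.0000,0.0000)
member 2 (1-2): L=3.6796, (cx,cy)=(0.4601,-0.8879)
member 3 (1-3): L=3.1862, (cx,cy)=(0.9990,-0.0446)
member 4 (2-3): L=3.4620, (cx,cy)=(0.4304,0.9026)
member 5 (2-4): L=3.0530, (cx,cy)=(1.0000,0.0000)
member 6 (3-4): L=3.4941, (cx,cy)=(0.4473,-0.8944)
member 7 (3-5): L=3.1330, (cx,cy)=(0.9987,-0.0507)
member 8 (4-5): L=3.3540, (cx,cy)=(0.4669,0.8843)
solve A·x = −loads:
  F[0-1] = -1845.3537 N (compression)
  F[0-2] = -1554.7762 N (compression)
  F[1-2] = +1955.0204 N (tension)
  F[1-3] = -1707.9316 N (compression)
  F[2-3] = -1923.0060 N (compression)
  F[2-4] = +172.3617 N (tension)
  F[3-4] = -385.3139 N (compression)
  F[3-5] = +0.0000 N (tension)
  F[4-5] = -0.0000 N (compression)
  Rx@0 = +2361.5000 N
  Ry@0 = +1659.6768 N
  Ry@4 = +344.6132 N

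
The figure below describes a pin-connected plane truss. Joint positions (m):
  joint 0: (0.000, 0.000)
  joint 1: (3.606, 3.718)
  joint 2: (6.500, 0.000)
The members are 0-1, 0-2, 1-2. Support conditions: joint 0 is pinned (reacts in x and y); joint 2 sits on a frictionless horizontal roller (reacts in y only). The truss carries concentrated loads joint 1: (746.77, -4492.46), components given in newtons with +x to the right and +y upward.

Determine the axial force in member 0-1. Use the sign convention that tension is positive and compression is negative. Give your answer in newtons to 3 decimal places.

N=3 nodes, M=3 members, R=3 reactions → 2N=6, M+R=6
member 0 (0-1): L=5.1795, (cx,cy)=(0.6962,0.7178)
member 1 (0-2): L=6.5000, (cx,cy)=(1.0000,0.0000)
member 2 (1-2): L=4.7116, (cx,cy)=(0.6142,-0.7891)
solve A·x = −loads:
  F[0-1] = -2191.3485 N (compression)
  F[0-2] = +2272.4135 N (tension)
  F[1-2] = -3699.5865 N (compression)
  Rx@0 = -746.7700 N
  Ry@0 = +1573.0290 N
  Ry@2 = +2919.4310 N

-2191.348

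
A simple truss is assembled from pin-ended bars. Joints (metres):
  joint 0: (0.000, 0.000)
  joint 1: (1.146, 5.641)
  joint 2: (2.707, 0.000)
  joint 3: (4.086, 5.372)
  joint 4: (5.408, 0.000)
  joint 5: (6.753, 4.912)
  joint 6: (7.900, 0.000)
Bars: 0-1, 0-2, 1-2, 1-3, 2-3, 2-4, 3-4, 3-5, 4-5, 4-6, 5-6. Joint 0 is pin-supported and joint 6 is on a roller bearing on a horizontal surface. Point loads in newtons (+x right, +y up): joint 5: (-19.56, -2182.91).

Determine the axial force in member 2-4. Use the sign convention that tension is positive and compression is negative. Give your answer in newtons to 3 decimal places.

N=7 nodes, M=11 members, R=3 reactions → 2N=14, M+R=14
member 0 (0-1): L=5.7562, (cx,cy)=(0.1991,0.9800)
member 1 (0-2): L=2.7070, (cx,cy)=(1.0000,0.0000)
member 2 (1-2): L=5.8530, (cx,cy)=(0.2667,-0.9638)
member 3 (1-3): L=2.9523, (cx,cy)=(0.9958,-0.0911)
member 4 (2-3): L=5.5462, (cx,cy)=(0.2486,0.9686)
member 5 (2-4): L=2.7010, (cx,cy)=(1.0000,0.0000)
member 6 (3-4): L=5.5323, (cx,cy)=(0.2390,-0.9710)
member 7 (3-5): L=2.7064, (cx,cy)=(0.9854,-0.1700)
member 8 (4-5): L=5.0928, (cx,cy)=(0.2641,0.9645)
member 9 (4-6): L=2.4920, (cx,cy)=(1.0000,0.0000)
member 10 (5-6): L=5.0441, (cx,cy)=(0.2274,-0.9738)
solve A·x = −loads:
  F[0-1] = -335.8209 N (compression)
  F[0-2] = +47.2981 N (tension)
  F[1-2] = +356.8488 N (tension)
  F[1-3] = -162.7068 N (compression)
  F[2-3] = -355.0742 N (compression)
  F[2-4] = +230.7556 N (tension)
  F[3-4] = +400.3732 N (tension)
  F[3-5] = -351.0980 N (compression)
  F[4-5] = -403.0851 N (compression)
  F[4-6] = +432.8831 N (tension)
  F[5-6] = -1903.6821 N (compression)
  Rx@0 = +19.5600 N
  Ry@0 = +329.0983 N
  Ry@6 = +1853.8117 N

230.756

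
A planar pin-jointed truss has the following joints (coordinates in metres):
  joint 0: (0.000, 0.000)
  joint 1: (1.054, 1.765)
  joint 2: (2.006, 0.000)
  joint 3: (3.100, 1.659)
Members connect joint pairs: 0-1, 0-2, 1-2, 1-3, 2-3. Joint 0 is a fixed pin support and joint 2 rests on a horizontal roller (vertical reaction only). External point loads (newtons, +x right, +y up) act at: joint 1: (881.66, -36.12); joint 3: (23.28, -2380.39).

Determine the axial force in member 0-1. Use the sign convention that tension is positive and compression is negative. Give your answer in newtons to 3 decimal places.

2418.023

N=4 nodes, M=5 members, R=3 reactions → 2N=8, M+R=8
member 0 (0-1): L=2.0558, (cx,cy)=(0.5127,0.8586)
member 1 (0-2): L=2.0060, (cx,cy)=(1.0000,0.0000)
member 2 (1-2): L=2.0054, (cx,cy)=(0.4747,-0.8801)
member 3 (1-3): L=2.0487, (cx,cy)=(0.9987,-0.0517)
member 4 (2-3): L=1.9872, (cx,cy)=(0.5505,0.8348)
solve A·x = −loads:
  F[0-1] = +2418.0231 N (tension)
  F[0-2] = -334.7956 N (compression)
  F[1-2] = -2490.4731 N (compression)
  F[1-3] = +1542.4293 N (tension)
  F[2-3] = -2755.7647 N (compression)
  Rx@0 = -904.9400 N
  Ry@0 = -2076.0278 N
  Ry@2 = +4492.5378 N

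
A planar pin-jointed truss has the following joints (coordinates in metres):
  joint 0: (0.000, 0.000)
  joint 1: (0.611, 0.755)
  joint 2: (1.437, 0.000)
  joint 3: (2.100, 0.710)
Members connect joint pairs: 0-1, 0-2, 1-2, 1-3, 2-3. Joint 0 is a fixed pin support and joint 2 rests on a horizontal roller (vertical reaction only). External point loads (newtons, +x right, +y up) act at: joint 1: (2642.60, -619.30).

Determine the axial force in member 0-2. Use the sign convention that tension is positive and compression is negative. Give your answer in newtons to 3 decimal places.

1807.073

N=4 nodes, M=5 members, R=3 reactions → 2N=8, M+R=8
member 0 (0-1): L=0.9713, (cx,cy)=(0.6291,0.7773)
member 1 (0-2): L=1.4370, (cx,cy)=(1.0000,0.0000)
member 2 (1-2): L=1.1191, (cx,cy)=(0.7381,-0.6747)
member 3 (1-3): L=1.4897, (cx,cy)=(0.9995,-0.0302)
member 4 (2-3): L=0.9714, (cx,cy)=(0.6825,0.7309)
solve A·x = −loads:
  F[0-1] = +1328.1735 N (tension)
  F[0-2] = +1807.0729 N (tension)
  F[1-2] = -2448.2175 N (compression)
  F[1-3] = -0.0000 N (compression)
  F[2-3] = +0.0000 N (tension)
  Rx@0 = -2642.6000 N
  Ry@0 = -1032.4434 N
  Ry@2 = +1651.7434 N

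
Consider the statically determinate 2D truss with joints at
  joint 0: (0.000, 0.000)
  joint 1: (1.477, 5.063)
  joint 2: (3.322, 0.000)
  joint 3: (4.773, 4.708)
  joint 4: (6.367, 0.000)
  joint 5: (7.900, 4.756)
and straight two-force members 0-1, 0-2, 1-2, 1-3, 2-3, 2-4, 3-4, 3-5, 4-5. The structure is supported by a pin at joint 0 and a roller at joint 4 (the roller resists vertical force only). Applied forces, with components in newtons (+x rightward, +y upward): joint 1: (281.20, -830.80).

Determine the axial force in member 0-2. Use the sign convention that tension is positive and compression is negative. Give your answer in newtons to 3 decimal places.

N=6 nodes, M=9 members, R=3 reactions → 2N=12, M+R=12
member 0 (0-1): L=5.2740, (cx,cy)=(0.2801,0.9600)
member 1 (0-2): L=3.3220, (cx,cy)=(1.0000,0.0000)
member 2 (1-2): L=5.3887, (cx,cy)=(0.3424,-0.9396)
member 3 (1-3): L=3.3151, (cx,cy)=(0.9942,-0.1071)
member 4 (2-3): L=4.9265, (cx,cy)=(0.2945,0.9556)
member 5 (2-4): L=3.0450, (cx,cy)=(1.0000,0.0000)
member 6 (3-4): L=4.9705, (cx,cy)=(0.3207,-0.9472)
member 7 (3-5): L=3.1274, (cx,cy)=(0.9999,0.0153)
member 8 (4-5): L=4.9970, (cx,cy)=(0.3068,0.9518)
solve A·x = −loads:
  F[0-1] = -431.7407 N (compression)
  F[0-2] = +402.1094 N (tension)
  F[1-2] = -413.2409 N (compression)
  F[1-3] = -262.1298 N (compression)
  F[2-3] = +406.2864 N (tension)
  F[2-4] = +140.9598 N (tension)
  F[3-4] = -439.5507 N (compression)
  F[3-5] = +0.0000 N (tension)
  F[4-5] = -0.0000 N (compression)
  Rx@0 = -281.2000 N
  Ry@0 = +414.4646 N
  Ry@4 = +416.3354 N

402.109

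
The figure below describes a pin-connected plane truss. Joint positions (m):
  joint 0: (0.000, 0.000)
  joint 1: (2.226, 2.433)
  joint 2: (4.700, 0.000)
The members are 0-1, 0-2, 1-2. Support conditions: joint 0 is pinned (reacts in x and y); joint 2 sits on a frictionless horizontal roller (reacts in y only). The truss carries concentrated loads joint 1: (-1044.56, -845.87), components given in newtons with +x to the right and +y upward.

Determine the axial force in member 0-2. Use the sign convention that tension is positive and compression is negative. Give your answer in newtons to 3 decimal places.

N=3 nodes, M=3 members, R=3 reactions → 2N=6, M+R=6
member 0 (0-1): L=3.2977, (cx,cy)=(0.6750,0.7378)
member 1 (0-2): L=4.7000, (cx,cy)=(1.0000,0.0000)
member 2 (1-2): L=3.4699, (cx,cy)=(0.7130,-0.7012)
solve A·x = −loads:
  F[0-1] = -1336.3834 N (compression)
  F[0-2] = -142.4691 N (compression)
  F[1-2] = +199.8192 N (tension)
  Rx@0 = +1044.5600 N
  Ry@0 = +985.9781 N
  Ry@2 = -140.1081 N

-142.469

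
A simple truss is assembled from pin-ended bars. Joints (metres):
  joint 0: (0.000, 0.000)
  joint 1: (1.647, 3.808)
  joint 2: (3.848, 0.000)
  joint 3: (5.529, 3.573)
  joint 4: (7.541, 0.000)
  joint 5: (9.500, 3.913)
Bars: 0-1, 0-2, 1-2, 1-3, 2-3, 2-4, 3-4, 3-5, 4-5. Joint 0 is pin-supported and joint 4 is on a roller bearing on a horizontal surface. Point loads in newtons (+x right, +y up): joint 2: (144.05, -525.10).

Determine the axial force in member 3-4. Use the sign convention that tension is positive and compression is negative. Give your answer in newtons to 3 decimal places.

-307.508

N=6 nodes, M=9 members, R=3 reactions → 2N=12, M+R=12
member 0 (0-1): L=4.1489, (cx,cy)=(0.3970,0.9178)
member 1 (0-2): L=3.8480, (cx,cy)=(1.0000,0.0000)
member 2 (1-2): L=4.3983, (cx,cy)=(0.5004,-0.8658)
member 3 (1-3): L=3.8891, (cx,cy)=(0.9982,-0.0604)
member 4 (2-3): L=3.9487, (cx,cy)=(0.4257,0.9049)
member 5 (2-4): L=3.6930, (cx,cy)=(1.0000,0.0000)
member 6 (3-4): L=4.1005, (cx,cy)=(0.4907,-0.8713)
member 7 (3-5): L=3.9855, (cx,cy)=(0.9964,0.0853)
member 8 (4-5): L=4.3760, (cx,cy)=(0.4477,0.8942)
solve A·x = −loads:
  F[0-1] = -280.1752 N (compression)
  F[0-2] = +255.2716 N (tension)
  F[1-2] = +315.8459 N (tension)
  F[1-3] = -269.7694 N (compression)
  F[2-3] = +278.1049 N (tension)
  F[2-4] = +150.8840 N (tension)
  F[3-4] = -307.5082 N (compression)
  F[3-5] = -0.0000 N (tension)
  F[4-5] = +0.0000 N (tension)
  Rx@0 = -144.0500 N
  Ry@0 = +257.1535 N
  Ry@4 = +267.9465 N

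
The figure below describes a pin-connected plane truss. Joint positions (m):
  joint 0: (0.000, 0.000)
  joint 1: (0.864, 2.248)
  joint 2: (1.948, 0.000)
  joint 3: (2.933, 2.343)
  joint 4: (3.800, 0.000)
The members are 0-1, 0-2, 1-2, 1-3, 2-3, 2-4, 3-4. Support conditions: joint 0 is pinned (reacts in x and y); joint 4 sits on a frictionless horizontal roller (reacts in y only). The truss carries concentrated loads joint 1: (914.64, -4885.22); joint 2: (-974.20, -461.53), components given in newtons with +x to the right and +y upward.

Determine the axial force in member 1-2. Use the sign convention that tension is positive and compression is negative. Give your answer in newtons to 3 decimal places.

N=5 nodes, M=7 members, R=3 reactions → 2N=10, M+R=10
member 0 (0-1): L=2.4083, (cx,cy)=(0.3588,0.9334)
member 1 (0-2): L=1.9480, (cx,cy)=(1.0000,0.0000)
member 2 (1-2): L=2.4957, (cx,cy)=(0.4343,-0.9007)
member 3 (1-3): L=2.0712, (cx,cy)=(0.9989,0.0459)
member 4 (2-3): L=2.5416, (cx,cy)=(0.3875,0.9219)
member 5 (2-4): L=1.8520, (cx,cy)=(1.0000,0.0000)
member 6 (3-4): L=2.4983, (cx,cy)=(0.3470,-0.9379)
solve A·x = −loads:
  F[0-1] = -3704.9636 N (compression)
  F[0-2] = +1269.6197 N (tension)
  F[1-2] = -1661.7091 N (compression)
  F[1-3] = -1523.6672 N (compression)
  F[2-3] = +2124.3242 N (tension)
  F[2-4] = +698.7884 N (tension)
  F[3-4] = -2013.5642 N (compression)
  Rx@0 = +59.5600 N
  Ry@0 = +3458.3286 N
  Ry@4 = +1888.4214 N

-1661.709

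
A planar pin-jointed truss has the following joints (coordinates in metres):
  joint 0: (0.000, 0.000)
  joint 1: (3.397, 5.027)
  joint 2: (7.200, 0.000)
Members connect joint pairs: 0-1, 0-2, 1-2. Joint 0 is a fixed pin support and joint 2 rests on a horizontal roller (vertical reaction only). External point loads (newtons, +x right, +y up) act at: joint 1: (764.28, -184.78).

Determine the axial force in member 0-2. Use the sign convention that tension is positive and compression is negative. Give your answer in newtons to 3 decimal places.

469.642

N=3 nodes, M=3 members, R=3 reactions → 2N=6, M+R=6
member 0 (0-1): L=6.0672, (cx,cy)=(0.5599,0.8286)
member 1 (0-2): L=7.2000, (cx,cy)=(1.0000,0.0000)
member 2 (1-2): L=6.3035, (cx,cy)=(0.6033,-0.7975)
solve A·x = −loads:
  F[0-1] = +526.2338 N (tension)
  F[0-2] = +469.6416 N (tension)
  F[1-2] = -778.4287 N (compression)
  Rx@0 = -764.2800 N
  Ry@0 = -436.0163 N
  Ry@2 = +620.7963 N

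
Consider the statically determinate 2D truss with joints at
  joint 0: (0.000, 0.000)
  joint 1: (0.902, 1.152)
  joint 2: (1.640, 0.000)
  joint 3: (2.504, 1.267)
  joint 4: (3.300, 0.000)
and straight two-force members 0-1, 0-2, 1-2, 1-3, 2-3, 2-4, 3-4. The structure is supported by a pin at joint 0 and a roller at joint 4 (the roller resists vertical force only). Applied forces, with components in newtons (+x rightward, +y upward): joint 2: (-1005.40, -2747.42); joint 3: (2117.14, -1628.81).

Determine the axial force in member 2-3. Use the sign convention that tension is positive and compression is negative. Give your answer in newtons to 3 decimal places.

2274.724

N=5 nodes, M=7 members, R=3 reactions → 2N=10, M+R=10
member 0 (0-1): L=1.4631, (cx,cy)=(0.6165,0.7874)
member 1 (0-2): L=1.6400, (cx,cy)=(1.0000,0.0000)
member 2 (1-2): L=1.3681, (cx,cy)=(0.5394,-0.8420)
member 3 (1-3): L=1.6061, (cx,cy)=(0.9974,0.0716)
member 4 (2-3): L=1.5336, (cx,cy)=(0.5634,0.8262)
member 5 (2-4): L=1.6600, (cx,cy)=(1.0000,0.0000)
member 6 (3-4): L=1.4963, (cx,cy)=(0.5320,-0.8468)
solve A·x = −loads:
  F[0-1] = -1221.8932 N (compression)
  F[0-2] = +1865.0281 N (tension)
  F[1-2] = +1030.9286 N (tension)
  F[1-3] = -1312.7682 N (compression)
  F[2-3] = +2274.7237 N (tension)
  F[2-4] = +2144.9651 N (tension)
  F[3-4] = -4032.0415 N (compression)
  Rx@0 = -1111.7400 N
  Ry@0 = +962.0708 N
  Ry@4 = +3414.1592 N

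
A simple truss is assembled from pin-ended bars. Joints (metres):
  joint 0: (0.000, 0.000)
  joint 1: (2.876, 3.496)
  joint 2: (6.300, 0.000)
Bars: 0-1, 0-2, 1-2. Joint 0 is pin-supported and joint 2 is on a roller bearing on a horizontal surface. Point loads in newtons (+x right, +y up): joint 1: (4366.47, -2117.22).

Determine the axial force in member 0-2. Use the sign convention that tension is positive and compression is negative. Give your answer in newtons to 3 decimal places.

N=3 nodes, M=3 members, R=3 reactions → 2N=6, M+R=6
member 0 (0-1): L=4.5270, (cx,cy)=(0.6353,0.7723)
member 1 (0-2): L=6.3000, (cx,cy)=(1.0000,0.0000)
member 2 (1-2): L=4.8934, (cx,cy)=(0.6997,-0.7144)
solve A·x = −loads:
  F[0-1] = +1647.5659 N (tension)
  F[0-2] = +3319.7639 N (tension)
  F[1-2] = -4744.4737 N (compression)
  Rx@0 = -4366.4700 N
  Ry@0 = -1272.3520 N
  Ry@2 = +3389.5720 N

3319.764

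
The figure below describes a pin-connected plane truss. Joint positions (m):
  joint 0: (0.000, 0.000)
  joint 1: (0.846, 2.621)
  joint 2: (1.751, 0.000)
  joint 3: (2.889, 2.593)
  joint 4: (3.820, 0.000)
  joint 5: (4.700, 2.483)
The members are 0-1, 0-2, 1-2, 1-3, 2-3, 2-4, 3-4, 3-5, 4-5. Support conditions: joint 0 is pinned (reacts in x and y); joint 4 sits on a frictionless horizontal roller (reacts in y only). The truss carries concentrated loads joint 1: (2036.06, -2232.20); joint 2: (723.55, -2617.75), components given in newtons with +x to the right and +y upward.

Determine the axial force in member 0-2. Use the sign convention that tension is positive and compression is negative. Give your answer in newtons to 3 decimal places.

N=6 nodes, M=9 members, R=3 reactions → 2N=12, M+R=12
member 0 (0-1): L=2.7542, (cx,cy)=(0.3072,0.9517)
member 1 (0-2): L=1.7510, (cx,cy)=(1.0000,0.0000)
member 2 (1-2): L=2.7728, (cx,cy)=(0.3264,-0.9452)
member 3 (1-3): L=2.0432, (cx,cy)=(0.9999,-0.0137)
member 4 (2-3): L=2.8317, (cx,cy)=(0.4019,0.9157)
member 5 (2-4): L=2.0690, (cx,cy)=(1.0000,0.0000)
member 6 (3-4): L=2.7551, (cx,cy)=(0.3379,-0.9412)
member 7 (3-5): L=1.8143, (cx,cy)=(0.9982,-0.0606)
member 8 (4-5): L=2.6343, (cx,cy)=(0.3341,0.9426)
solve A·x = −loads:
  F[0-1] = -1848.0295 N (compression)
  F[0-2] = +3327.2739 N (tension)
  F[1-2] = -465.3983 N (compression)
  F[1-3] = -2452.0576 N (compression)
  F[2-3] = +3339.1723 N (tension)
  F[2-4] = +1109.8991 N (tension)
  F[3-4] = -3284.4785 N (compression)
  F[3-5] = +0.0000 N (tension)
  F[4-5] = -0.0000 N (compression)
  Rx@0 = -2759.6100 N
  Ry@0 = +1758.6844 N
  Ry@4 = +3091.2656 N

3327.274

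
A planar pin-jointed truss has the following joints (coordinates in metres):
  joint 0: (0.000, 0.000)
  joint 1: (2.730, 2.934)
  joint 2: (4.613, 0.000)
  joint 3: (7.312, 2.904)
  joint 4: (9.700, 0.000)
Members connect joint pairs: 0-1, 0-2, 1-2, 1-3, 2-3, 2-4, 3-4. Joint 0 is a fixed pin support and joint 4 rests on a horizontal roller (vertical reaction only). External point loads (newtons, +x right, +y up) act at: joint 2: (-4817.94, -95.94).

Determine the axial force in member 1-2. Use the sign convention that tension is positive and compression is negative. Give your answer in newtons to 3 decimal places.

60.403

N=5 nodes, M=7 members, R=3 reactions → 2N=10, M+R=10
member 0 (0-1): L=4.0076, (cx,cy)=(0.6812,0.7321)
member 1 (0-2): L=4.6130, (cx,cy)=(1.0000,0.0000)
member 2 (1-2): L=3.4863, (cx,cy)=(0.5401,-0.8416)
member 3 (1-3): L=4.5821, (cx,cy)=(1.0000,-0.0065)
member 4 (2-3): L=3.9646, (cx,cy)=(0.6808,0.7325)
member 5 (2-4): L=5.0870, (cx,cy)=(1.0000,0.0000)
member 6 (3-4): L=3.7598, (cx,cy)=(0.6351,-0.7724)
solve A·x = −loads:
  F[0-1] = -68.7257 N (compression)
  F[0-2] = -4771.1242 N (compression)
  F[1-2] = +60.4027 N (tension)
  F[1-3] = -79.4422 N (compression)
  F[2-3] = +61.5789 N (tension)
  F[2-4] = +37.5188 N (tension)
  F[3-4] = -59.0710 N (compression)
  Rx@0 = +4817.9400 N
  Ry@0 = +50.3141 N
  Ry@4 = +45.6259 N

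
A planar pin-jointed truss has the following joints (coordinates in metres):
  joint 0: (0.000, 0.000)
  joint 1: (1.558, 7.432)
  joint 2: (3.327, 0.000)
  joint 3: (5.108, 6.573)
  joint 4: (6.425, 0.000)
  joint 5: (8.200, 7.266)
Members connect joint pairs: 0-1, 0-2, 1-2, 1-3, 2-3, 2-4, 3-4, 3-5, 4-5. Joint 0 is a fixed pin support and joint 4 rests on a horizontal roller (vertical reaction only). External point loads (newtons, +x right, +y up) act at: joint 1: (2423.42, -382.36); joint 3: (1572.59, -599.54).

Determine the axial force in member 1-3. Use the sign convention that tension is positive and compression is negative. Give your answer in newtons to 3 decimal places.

-591.707

N=6 nodes, M=9 members, R=3 reactions → 2N=12, M+R=12
member 0 (0-1): L=7.5935, (cx,cy)=(0.2052,0.9787)
member 1 (0-2): L=3.3270, (cx,cy)=(1.0000,0.0000)
member 2 (1-2): L=7.6396, (cx,cy)=(0.2316,-0.9728)
member 3 (1-3): L=3.6524, (cx,cy)=(0.9720,-0.2352)
member 4 (2-3): L=6.8100, (cx,cy)=(0.2615,0.9652)
member 5 (2-4): L=3.0980, (cx,cy)=(1.0000,0.0000)
member 6 (3-4): L=6.7036, (cx,cy)=(0.1965,-0.9805)
member 7 (3-5): L=3.1687, (cx,cy)=(0.9758,0.2187)
member 8 (4-5): L=7.4797, (cx,cy)=(0.2373,0.9714)
solve A·x = −loads:
  F[0-1] = +4086.4630 N (tension)
  F[0-2] = +3157.5734 N (tension)
  F[1-2] = -4361.2568 N (compression)
  F[1-3] = -591.7068 N (compression)
  F[2-3] = +4395.7123 N (tension)
  F[2-4] = +998.1040 N (tension)
  F[3-4] = -5080.4342 N (compression)
  F[3-5] = -0.0000 N (compression)
  F[4-5] = +0.0000 N (tension)
  Rx@0 = -3996.0100 N
  Ry@0 = -3999.5255 N
  Ry@4 = +4981.4255 N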